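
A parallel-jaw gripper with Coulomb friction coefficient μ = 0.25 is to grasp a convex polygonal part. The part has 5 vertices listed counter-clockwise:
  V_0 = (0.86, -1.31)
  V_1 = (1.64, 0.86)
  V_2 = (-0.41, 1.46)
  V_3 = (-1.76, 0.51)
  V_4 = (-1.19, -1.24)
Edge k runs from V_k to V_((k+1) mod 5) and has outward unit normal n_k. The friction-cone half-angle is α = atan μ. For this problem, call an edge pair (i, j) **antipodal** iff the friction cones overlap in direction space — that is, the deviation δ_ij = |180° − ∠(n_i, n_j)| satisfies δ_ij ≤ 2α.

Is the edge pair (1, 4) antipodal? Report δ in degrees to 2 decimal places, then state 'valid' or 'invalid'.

δ = 14.36°, valid

α = atan 0.25 = 14.04°;  2α = 28.07°
edge 1: e_1 = (-2.05, +0.60);  n_1 = (+0.2809, +0.9597)
edge 4: e_4 = (+2.05, -0.07);  n_4 = (-0.0341, -0.9994)
∠(n_1, n_4) = 165.64°
δ = |180° − 165.64°| = 14.36°
14.36° ≤ 2α = 28.07°  →  valid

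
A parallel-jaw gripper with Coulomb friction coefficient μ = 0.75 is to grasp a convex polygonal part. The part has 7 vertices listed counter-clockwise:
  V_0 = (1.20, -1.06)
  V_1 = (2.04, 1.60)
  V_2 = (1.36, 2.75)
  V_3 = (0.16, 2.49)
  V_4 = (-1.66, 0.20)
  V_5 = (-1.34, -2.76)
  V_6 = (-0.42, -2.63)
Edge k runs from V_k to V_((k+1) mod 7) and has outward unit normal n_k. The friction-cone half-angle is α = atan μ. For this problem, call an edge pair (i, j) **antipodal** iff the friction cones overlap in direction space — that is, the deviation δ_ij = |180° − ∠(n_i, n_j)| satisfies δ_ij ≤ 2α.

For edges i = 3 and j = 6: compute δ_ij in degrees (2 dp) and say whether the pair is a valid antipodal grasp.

α = atan 0.75 = 36.87°;  2α = 73.74°
edge 3: e_3 = (-1.82, -2.29);  n_3 = (-0.7829, +0.6222)
edge 6: e_6 = (+1.62, +1.57);  n_6 = (+0.6959, -0.7181)
∠(n_3, n_6) = 172.58°
δ = |180° − 172.58°| = 7.42°
7.42° ≤ 2α = 73.74°  →  valid

δ = 7.42°, valid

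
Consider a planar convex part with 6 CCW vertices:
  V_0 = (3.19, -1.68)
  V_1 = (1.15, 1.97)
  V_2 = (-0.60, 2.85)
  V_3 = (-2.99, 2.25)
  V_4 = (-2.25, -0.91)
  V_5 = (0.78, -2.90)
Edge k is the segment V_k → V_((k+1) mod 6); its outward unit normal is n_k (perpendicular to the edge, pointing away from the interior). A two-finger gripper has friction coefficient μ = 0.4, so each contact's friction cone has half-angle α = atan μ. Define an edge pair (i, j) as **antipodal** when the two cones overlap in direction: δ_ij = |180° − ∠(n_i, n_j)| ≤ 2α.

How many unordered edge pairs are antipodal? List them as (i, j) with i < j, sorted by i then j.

α = atan 0.4 = 21.80°;  2α = 43.60°
n_0 = (+0.8729, +0.4879)
n_1 = (+0.4493, +0.8934)
n_2 = (-0.2435, +0.9699)
n_3 = (-0.9737, -0.2280)
n_4 = (-0.5490, -0.8359)
n_5 = (+0.4517, -0.8922)
  (0,1): δ = 145.90°  ·
  (0,2): δ = 105.11°  ·
  (0,3): δ = 16.02°  ✓
  (0,4): δ = 27.50°  ✓
  (0,5): δ = 87.65°  ·
  (1,2): δ = 139.21°  ·
  (1,3): δ = 50.12°  ·
  (1,4): δ = 6.60°  ✓
  (1,5): δ = 53.55°  ·
  (2,3): δ = 90.91°  ·
  (2,4): δ = 47.39°  ·
  (2,5): δ = 12.76°  ✓
  (3,4): δ = 136.48°  ·
  (3,5): δ = 76.33°  ·
  (4,5): δ = 119.85°  ·
antipodal pairs: 4

count = 4; pairs: (0,3), (0,4), (1,4), (2,5)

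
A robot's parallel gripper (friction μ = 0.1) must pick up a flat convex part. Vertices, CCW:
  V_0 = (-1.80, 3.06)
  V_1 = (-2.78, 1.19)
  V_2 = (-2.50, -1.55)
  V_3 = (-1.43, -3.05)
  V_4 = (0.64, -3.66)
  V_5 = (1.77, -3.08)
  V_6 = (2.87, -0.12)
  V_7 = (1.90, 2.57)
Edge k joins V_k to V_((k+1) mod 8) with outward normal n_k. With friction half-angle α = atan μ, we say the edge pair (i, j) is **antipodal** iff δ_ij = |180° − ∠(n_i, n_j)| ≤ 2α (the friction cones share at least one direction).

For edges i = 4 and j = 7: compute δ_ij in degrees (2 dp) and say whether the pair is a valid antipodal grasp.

δ = 34.71°, invalid

α = atan 0.1 = 5.71°;  2α = 11.42°
edge 4: e_4 = (+1.13, +0.58);  n_4 = (+0.4566, -0.8897)
edge 7: e_7 = (-3.70, +0.49);  n_7 = (+0.1313, +0.9913)
∠(n_4, n_7) = 145.29°
δ = |180° − 145.29°| = 34.71°
34.71° > 2α = 11.42°  →  invalid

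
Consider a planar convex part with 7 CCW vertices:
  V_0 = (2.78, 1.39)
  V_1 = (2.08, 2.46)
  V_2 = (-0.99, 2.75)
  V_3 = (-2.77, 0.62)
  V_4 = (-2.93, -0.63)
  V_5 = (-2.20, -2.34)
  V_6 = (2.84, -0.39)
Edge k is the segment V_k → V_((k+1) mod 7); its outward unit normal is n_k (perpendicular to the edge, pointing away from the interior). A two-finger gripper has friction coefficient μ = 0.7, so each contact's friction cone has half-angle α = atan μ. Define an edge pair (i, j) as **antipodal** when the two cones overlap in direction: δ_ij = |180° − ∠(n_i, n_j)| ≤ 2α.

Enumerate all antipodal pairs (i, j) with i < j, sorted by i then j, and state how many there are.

count = 9; pairs: (0,3), (0,4), (1,4), (1,5), (2,5), (2,6), (3,5), (3,6), (4,6)

α = atan 0.7 = 34.99°;  2α = 69.98°
n_0 = (+0.8368, +0.5475)
n_1 = (+0.0940, +0.9956)
n_2 = (-0.7673, +0.6412)
n_3 = (-0.9919, +0.1270)
n_4 = (-0.9197, -0.3926)
n_5 = (+0.3608, -0.9326)
n_6 = (+0.9994, +0.0337)
  (0,1): δ = 128.59°  ·
  (0,2): δ = 73.08°  ·
  (0,3): δ = 40.49°  ✓
  (0,4): δ = 10.08°  ✓
  (0,5): δ = 77.96°  ·
  (0,6): δ = 148.74°  ·
  (1,2): δ = 124.49°  ·
  (1,3): δ = 91.90°  ·
  (1,4): δ = 61.49°  ✓
  (1,5): δ = 26.55°  ✓
  (1,6): δ = 97.33°  ·
  (2,3): δ = 147.41°  ·
  (2,4): δ = 117.00°  ·
  (2,5): δ = 28.96°  ✓
  (2,6): δ = 41.82°  ✓
  (3,4): δ = 149.59°  ·
  (3,5): δ = 61.55°  ✓
  (3,6): δ = 9.22°  ✓
  (4,5): δ = 91.97°  ·
  (4,6): δ = 21.19°  ✓
  (5,6): δ = 109.22°  ·
antipodal pairs: 9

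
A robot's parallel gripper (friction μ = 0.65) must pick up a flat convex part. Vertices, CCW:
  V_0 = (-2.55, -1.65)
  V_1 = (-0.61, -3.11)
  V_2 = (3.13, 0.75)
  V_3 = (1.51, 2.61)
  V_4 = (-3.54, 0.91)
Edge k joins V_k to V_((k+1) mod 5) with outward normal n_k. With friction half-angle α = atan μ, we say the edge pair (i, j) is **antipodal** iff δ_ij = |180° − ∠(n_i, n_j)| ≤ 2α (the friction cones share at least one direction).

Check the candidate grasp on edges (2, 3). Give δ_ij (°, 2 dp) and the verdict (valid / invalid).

α = atan 0.65 = 33.02°;  2α = 66.05°
edge 2: e_2 = (-1.62, +1.86);  n_2 = (+0.7541, +0.6568)
edge 3: e_3 = (-5.05, -1.70);  n_3 = (-0.3190, +0.9477)
∠(n_2, n_3) = 67.55°
δ = |180° − 67.55°| = 112.45°
112.45° > 2α = 66.05°  →  invalid

δ = 112.45°, invalid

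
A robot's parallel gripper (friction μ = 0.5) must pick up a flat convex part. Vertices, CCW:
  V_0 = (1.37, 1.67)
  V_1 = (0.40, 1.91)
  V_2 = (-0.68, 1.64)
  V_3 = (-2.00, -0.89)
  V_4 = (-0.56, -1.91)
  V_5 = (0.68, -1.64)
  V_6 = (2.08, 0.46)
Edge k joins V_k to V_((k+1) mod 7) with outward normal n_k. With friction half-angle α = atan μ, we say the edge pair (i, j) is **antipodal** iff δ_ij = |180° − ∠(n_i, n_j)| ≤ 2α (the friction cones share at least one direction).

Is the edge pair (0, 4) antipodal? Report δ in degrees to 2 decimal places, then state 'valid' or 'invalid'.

α = atan 0.5 = 26.57°;  2α = 53.13°
edge 0: e_0 = (-0.97, +0.24);  n_0 = (+0.2402, +0.9707)
edge 4: e_4 = (+1.24, +0.27);  n_4 = (+0.2128, -0.9771)
∠(n_0, n_4) = 153.82°
δ = |180° − 153.82°| = 26.18°
26.18° ≤ 2α = 53.13°  →  valid

δ = 26.18°, valid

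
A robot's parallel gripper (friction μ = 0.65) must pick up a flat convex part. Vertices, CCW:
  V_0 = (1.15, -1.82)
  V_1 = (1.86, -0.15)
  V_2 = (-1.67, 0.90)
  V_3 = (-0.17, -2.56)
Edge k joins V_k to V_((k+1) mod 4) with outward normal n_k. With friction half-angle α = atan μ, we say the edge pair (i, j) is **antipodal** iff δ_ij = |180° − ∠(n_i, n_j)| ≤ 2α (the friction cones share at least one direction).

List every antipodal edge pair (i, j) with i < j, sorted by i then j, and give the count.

α = atan 0.65 = 33.02°;  2α = 66.05°
n_0 = (+0.9203, -0.3913)
n_1 = (+0.2851, +0.9585)
n_2 = (-0.9175, -0.3978)
n_3 = (+0.4890, -0.8723)
  (0,1): δ = 83.53°  ·
  (0,2): δ = 46.47°  ✓
  (0,3): δ = 142.31°  ·
  (1,2): δ = 50.00°  ✓
  (1,3): δ = 45.84°  ✓
  (2,3): δ = 84.16°  ·
antipodal pairs: 3

count = 3; pairs: (0,2), (1,2), (1,3)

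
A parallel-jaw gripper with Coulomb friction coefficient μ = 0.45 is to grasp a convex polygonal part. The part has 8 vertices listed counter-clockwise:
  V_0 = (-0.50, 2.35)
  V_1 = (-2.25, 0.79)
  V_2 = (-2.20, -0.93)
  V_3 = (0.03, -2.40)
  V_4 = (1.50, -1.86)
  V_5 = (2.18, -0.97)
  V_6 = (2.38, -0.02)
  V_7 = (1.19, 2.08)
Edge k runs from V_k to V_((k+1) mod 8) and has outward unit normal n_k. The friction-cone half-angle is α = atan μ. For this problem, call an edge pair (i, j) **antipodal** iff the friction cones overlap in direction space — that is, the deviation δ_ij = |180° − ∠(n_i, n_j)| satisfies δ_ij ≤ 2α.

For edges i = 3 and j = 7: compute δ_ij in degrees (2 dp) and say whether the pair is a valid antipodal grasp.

δ = 29.25°, valid

α = atan 0.45 = 24.23°;  2α = 48.46°
edge 3: e_3 = (+1.47, +0.54);  n_3 = (+0.3448, -0.9387)
edge 7: e_7 = (-1.69, +0.27);  n_7 = (+0.1578, +0.9875)
∠(n_3, n_7) = 150.75°
δ = |180° − 150.75°| = 29.25°
29.25° ≤ 2α = 48.46°  →  valid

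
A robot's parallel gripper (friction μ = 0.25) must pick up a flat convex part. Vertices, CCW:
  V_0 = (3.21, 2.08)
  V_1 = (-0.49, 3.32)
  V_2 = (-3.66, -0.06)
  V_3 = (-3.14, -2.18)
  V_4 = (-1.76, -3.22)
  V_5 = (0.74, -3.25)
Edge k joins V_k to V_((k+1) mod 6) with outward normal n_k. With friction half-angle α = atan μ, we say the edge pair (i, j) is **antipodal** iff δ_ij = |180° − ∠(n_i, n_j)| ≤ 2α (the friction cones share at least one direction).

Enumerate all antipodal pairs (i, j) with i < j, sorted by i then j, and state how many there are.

α = atan 0.25 = 14.04°;  2α = 28.07°
n_0 = (+0.3178, +0.9482)
n_1 = (-0.7294, +0.6841)
n_2 = (-0.9712, -0.2382)
n_3 = (-0.6019, -0.7986)
n_4 = (-0.0120, -0.9999)
n_5 = (+0.9073, -0.4205)
  (0,1): δ = 114.64°  ·
  (0,2): δ = 57.69°  ·
  (0,3): δ = 18.47°  ✓
  (0,4): δ = 17.84°  ✓
  (0,5): δ = 83.66°  ·
  (1,2): δ = 123.05°  ·
  (1,3): δ = 83.84°  ·
  (1,4): δ = 47.52°  ·
  (1,5): δ = 18.30°  ✓
  (2,3): δ = 140.78°  ·
  (2,4): δ = 104.47°  ·
  (2,5): δ = 38.65°  ·
  (3,4): δ = 143.68°  ·
  (3,5): δ = 77.86°  ·
  (4,5): δ = 114.18°  ·
antipodal pairs: 3

count = 3; pairs: (0,3), (0,4), (1,5)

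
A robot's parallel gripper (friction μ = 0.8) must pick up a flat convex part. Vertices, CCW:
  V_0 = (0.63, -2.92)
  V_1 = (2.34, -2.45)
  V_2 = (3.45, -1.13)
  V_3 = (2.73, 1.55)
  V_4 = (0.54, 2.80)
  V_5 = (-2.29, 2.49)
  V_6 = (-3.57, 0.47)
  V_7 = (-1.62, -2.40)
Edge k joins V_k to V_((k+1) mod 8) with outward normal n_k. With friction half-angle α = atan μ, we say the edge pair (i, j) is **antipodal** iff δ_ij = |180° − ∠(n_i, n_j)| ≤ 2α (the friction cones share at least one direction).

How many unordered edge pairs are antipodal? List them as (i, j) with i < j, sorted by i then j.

count = 14; pairs: (0,3), (0,4), (0,5), (1,4), (1,5), (1,6), (2,5), (2,6), (2,7), (3,6), (3,7), (4,6), (4,7), (5,7)

α = atan 0.8 = 38.66°;  2α = 77.32°
n_0 = (+0.2650, -0.9642)
n_1 = (+0.7654, -0.6436)
n_2 = (+0.9658, +0.2595)
n_3 = (+0.4957, +0.8685)
n_4 = (-0.1089, +0.9941)
n_5 = (-0.8447, +0.5353)
n_6 = (-0.8271, -0.5620)
n_7 = (-0.2252, -0.9743)
  (0,1): δ = 145.43°  ·
  (0,2): δ = 90.33°  ·
  (0,3): δ = 45.09°  ✓
  (0,4): δ = 9.12°  ✓
  (0,5): δ = 42.27°  ✓
  (0,6): δ = 108.83°  ·
  (0,7): δ = 151.62°  ·
  (1,2): δ = 124.90°  ·
  (1,3): δ = 79.66°  ·
  (1,4): δ = 43.69°  ✓
  (1,5): δ = 7.70°  ✓
  (1,6): δ = 74.25°  ✓
  (1,7): δ = 117.05°  ·
  (2,3): δ = 134.75°  ·
  (2,4): δ = 98.79°  ·
  (2,5): δ = 47.40°  ✓
  (2,6): δ = 19.16°  ✓
  (2,7): δ = 61.95°  ✓
  (3,4): δ = 144.03°  ·
  (3,5): δ = 92.64°  ·
  (3,6): δ = 26.09°  ✓
  (3,7): δ = 16.70°  ✓
  (4,5): δ = 128.61°  ·
  (4,6): δ = 62.06°  ✓
  (4,7): δ = 19.26°  ✓
  (5,6): δ = 113.45°  ·
  (5,7): δ = 70.65°  ✓
  (6,7): δ = 137.21°  ·
antipodal pairs: 14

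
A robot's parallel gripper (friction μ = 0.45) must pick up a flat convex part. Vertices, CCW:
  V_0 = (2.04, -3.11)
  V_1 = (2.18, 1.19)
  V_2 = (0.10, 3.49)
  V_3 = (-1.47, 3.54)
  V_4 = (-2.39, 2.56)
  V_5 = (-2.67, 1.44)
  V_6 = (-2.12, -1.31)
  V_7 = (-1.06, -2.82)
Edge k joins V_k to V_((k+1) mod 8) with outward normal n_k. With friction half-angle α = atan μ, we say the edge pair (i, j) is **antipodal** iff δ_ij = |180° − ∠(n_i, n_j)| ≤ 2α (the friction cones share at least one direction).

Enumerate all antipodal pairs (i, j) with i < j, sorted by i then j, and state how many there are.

α = atan 0.45 = 24.23°;  2α = 48.46°
n_0 = (+0.9995, -0.0325)
n_1 = (+0.7417, +0.6707)
n_2 = (+0.0318, +0.9995)
n_3 = (-0.7291, +0.6844)
n_4 = (-0.9701, +0.2425)
n_5 = (-0.9806, -0.1961)
n_6 = (-0.8185, -0.5746)
n_7 = (-0.0931, -0.9957)
  (0,1): δ = 136.01°  ·
  (0,2): δ = 89.96°  ·
  (0,3): δ = 41.33°  ✓
  (0,4): δ = 12.17°  ✓
  (0,5): δ = 13.17°  ✓
  (0,6): δ = 36.93°  ✓
  (0,7): δ = 86.52°  ·
  (1,2): δ = 133.95°  ·
  (1,3): δ = 85.32°  ·
  (1,4): δ = 56.16°  ·
  (1,5): δ = 30.81°  ✓
  (1,6): δ = 7.06°  ✓
  (1,7): δ = 42.53°  ✓
  (2,3): δ = 131.37°  ·
  (2,4): δ = 102.21°  ·
  (2,5): δ = 76.87°  ·
  (2,6): δ = 53.11°  ·
  (2,7): δ = 3.52°  ✓
  (3,4): δ = 150.84°  ·
  (3,5): δ = 125.50°  ·
  (3,6): δ = 101.74°  ·
  (3,7): δ = 52.15°  ·
  (4,5): δ = 154.65°  ·
  (4,6): δ = 130.90°  ·
  (4,7): δ = 81.31°  ·
  (5,6): δ = 156.24°  ·
  (5,7): δ = 106.65°  ·
  (6,7): δ = 130.41°  ·
antipodal pairs: 8

count = 8; pairs: (0,3), (0,4), (0,5), (0,6), (1,5), (1,6), (1,7), (2,7)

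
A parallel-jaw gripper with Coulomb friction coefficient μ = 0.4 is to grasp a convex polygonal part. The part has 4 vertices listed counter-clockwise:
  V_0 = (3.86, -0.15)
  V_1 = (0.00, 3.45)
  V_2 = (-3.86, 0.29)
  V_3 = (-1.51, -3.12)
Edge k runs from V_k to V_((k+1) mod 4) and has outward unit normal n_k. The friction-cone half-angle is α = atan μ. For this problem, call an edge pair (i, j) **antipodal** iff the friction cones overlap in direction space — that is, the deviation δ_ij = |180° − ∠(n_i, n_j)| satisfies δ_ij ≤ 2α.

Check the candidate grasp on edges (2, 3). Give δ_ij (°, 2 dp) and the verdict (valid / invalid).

α = atan 0.4 = 21.80°;  2α = 43.60°
edge 2: e_2 = (+2.35, -3.41);  n_2 = (-0.8234, -0.5675)
edge 3: e_3 = (+5.37, +2.97);  n_3 = (+0.4840, -0.8751)
∠(n_2, n_3) = 84.37°
δ = |180° − 84.37°| = 95.63°
95.63° > 2α = 43.60°  →  invalid

δ = 95.63°, invalid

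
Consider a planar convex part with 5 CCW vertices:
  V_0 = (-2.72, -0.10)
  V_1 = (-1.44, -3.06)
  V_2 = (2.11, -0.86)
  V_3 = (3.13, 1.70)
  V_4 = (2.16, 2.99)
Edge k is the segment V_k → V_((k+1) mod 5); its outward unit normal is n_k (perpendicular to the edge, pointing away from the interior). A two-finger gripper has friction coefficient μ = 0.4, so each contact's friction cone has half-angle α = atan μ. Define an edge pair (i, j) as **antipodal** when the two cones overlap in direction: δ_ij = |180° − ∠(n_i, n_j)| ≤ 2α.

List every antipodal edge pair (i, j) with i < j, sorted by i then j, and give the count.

count = 3; pairs: (0,3), (1,4), (2,4)

α = atan 0.4 = 21.80°;  2α = 43.60°
n_0 = (-0.9179, -0.3969)
n_1 = (+0.5268, -0.8500)
n_2 = (+0.9290, -0.3701)
n_3 = (+0.7993, +0.6010)
n_4 = (-0.5350, +0.8449)
  (0,1): δ = 81.60°  ·
  (0,2): δ = 45.11°  ·
  (0,3): δ = 13.56°  ✓
  (0,4): δ = 98.96°  ·
  (1,2): δ = 143.51°  ·
  (1,3): δ = 84.85°  ·
  (1,4): δ = 0.55°  ✓
  (2,3): δ = 121.33°  ·
  (2,4): δ = 35.93°  ✓
  (3,4): δ = 94.60°  ·
antipodal pairs: 3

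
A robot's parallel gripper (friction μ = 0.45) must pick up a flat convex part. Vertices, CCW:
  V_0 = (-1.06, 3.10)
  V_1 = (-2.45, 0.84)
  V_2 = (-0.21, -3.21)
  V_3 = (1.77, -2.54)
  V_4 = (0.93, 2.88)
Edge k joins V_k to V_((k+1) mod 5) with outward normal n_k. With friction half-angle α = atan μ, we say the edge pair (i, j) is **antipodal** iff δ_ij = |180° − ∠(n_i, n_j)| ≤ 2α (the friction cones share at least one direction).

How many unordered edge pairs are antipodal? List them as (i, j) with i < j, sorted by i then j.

α = atan 0.45 = 24.23°;  2α = 48.46°
n_0 = (-0.8518, +0.5239)
n_1 = (-0.8751, -0.4840)
n_2 = (+0.3205, -0.9472)
n_3 = (+0.9882, +0.1532)
n_4 = (+0.1099, +0.9939)
  (0,1): δ = 119.46°  ·
  (0,2): δ = 39.71°  ✓
  (0,3): δ = 40.40°  ✓
  (0,4): δ = 115.28°  ·
  (1,2): δ = 100.25°  ·
  (1,3): δ = 20.14°  ✓
  (1,4): δ = 54.75°  ·
  (2,3): δ = 99.89°  ·
  (2,4): δ = 25.00°  ✓
  (3,4): δ = 105.12°  ·
antipodal pairs: 4

count = 4; pairs: (0,2), (0,3), (1,3), (2,4)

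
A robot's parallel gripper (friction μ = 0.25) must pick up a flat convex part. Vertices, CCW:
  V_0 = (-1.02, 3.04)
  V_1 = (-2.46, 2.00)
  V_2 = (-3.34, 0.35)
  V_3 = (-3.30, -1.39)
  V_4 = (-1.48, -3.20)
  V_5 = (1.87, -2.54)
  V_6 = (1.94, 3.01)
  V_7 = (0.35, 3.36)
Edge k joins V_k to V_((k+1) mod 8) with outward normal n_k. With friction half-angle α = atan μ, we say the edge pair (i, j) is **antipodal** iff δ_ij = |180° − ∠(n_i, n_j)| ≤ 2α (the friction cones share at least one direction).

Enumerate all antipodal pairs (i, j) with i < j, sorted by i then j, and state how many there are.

count = 5; pairs: (0,4), (1,5), (2,5), (4,6), (4,7)

α = atan 0.25 = 14.04°;  2α = 28.07°
n_0 = (-0.5855, +0.8107)
n_1 = (-0.8824, +0.4706)
n_2 = (-0.9997, -0.0230)
n_3 = (-0.7052, -0.7091)
n_4 = (+0.1933, -0.9811)
n_5 = (+0.9999, -0.0126)
n_6 = (+0.2150, +0.9766)
n_7 = (-0.2275, +0.9738)
  (0,1): δ = 153.91°  ·
  (0,2): δ = 124.52°  ·
  (0,3): δ = 80.68°  ·
  (0,4): δ = 24.69°  ✓
  (0,5): δ = 53.44°  ·
  (0,6): δ = 131.75°  ·
  (0,7): δ = 157.31°  ·
  (1,2): δ = 150.61°  ·
  (1,3): δ = 106.77°  ·
  (1,4): δ = 50.78°  ·
  (1,5): δ = 27.35°  ✓
  (1,6): δ = 105.66°  ·
  (1,7): δ = 131.22°  ·
  (2,3): δ = 136.16°  ·
  (2,4): δ = 80.17°  ·
  (2,5): δ = 2.04°  ✓
  (2,6): δ = 76.27°  ·
  (2,7): δ = 101.83°  ·
  (3,4): δ = 124.01°  ·
  (3,5): δ = 45.88°  ·
  (3,6): δ = 32.43°  ·
  (3,7): δ = 57.99°  ·
  (4,5): δ = 101.87°  ·
  (4,6): δ = 23.56°  ✓
  (4,7): δ = 2.00°  ✓
  (5,6): δ = 101.69°  ·
  (5,7): δ = 76.13°  ·
  (6,7): δ = 154.44°  ·
antipodal pairs: 5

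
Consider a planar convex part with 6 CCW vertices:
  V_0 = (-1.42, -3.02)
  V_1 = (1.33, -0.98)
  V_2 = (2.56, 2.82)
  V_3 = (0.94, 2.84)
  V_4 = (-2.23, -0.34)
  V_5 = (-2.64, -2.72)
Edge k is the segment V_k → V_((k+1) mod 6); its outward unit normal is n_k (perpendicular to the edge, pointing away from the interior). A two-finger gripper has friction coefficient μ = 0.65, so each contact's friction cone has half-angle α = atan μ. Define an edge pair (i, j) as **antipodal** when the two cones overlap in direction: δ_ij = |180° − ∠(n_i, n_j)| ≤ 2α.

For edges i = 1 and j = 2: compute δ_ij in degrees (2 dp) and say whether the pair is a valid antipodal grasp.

α = atan 0.65 = 33.02°;  2α = 66.05°
edge 1: e_1 = (+1.23, +3.80);  n_1 = (+0.9514, -0.3080)
edge 2: e_2 = (-1.62, +0.02);  n_2 = (+0.0123, +0.9999)
∠(n_1, n_2) = 107.23°
δ = |180° − 107.23°| = 72.77°
72.77° > 2α = 66.05°  →  invalid

δ = 72.77°, invalid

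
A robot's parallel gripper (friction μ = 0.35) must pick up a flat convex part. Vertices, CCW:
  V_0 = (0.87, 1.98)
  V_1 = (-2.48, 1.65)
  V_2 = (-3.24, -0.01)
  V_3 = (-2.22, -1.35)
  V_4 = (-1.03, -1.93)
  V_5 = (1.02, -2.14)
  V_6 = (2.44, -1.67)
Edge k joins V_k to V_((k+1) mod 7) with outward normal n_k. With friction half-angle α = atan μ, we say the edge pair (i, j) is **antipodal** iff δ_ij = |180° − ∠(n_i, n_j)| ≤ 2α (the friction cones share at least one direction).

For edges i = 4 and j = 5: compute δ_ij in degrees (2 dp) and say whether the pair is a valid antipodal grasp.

δ = 155.84°, invalid

α = atan 0.35 = 19.29°;  2α = 38.58°
edge 4: e_4 = (+2.05, -0.21);  n_4 = (-0.1019, -0.9948)
edge 5: e_5 = (+1.42, +0.47);  n_5 = (+0.3142, -0.9493)
∠(n_4, n_5) = 24.16°
δ = |180° − 24.16°| = 155.84°
155.84° > 2α = 38.58°  →  invalid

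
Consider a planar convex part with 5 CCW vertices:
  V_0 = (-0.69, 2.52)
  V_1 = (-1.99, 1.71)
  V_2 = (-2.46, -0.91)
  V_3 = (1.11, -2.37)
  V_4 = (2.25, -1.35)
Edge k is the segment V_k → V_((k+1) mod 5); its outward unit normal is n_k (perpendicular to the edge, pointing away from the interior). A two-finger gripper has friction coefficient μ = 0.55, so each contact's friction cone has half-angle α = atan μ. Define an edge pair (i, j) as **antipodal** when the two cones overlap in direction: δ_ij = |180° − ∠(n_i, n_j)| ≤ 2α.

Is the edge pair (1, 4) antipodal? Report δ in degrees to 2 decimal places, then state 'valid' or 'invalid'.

δ = 47.39°, valid

α = atan 0.55 = 28.81°;  2α = 57.62°
edge 1: e_1 = (-0.47, -2.62);  n_1 = (-0.9843, +0.1766)
edge 4: e_4 = (-2.94, +3.87);  n_4 = (+0.7963, +0.6049)
∠(n_1, n_4) = 132.61°
δ = |180° − 132.61°| = 47.39°
47.39° ≤ 2α = 57.62°  →  valid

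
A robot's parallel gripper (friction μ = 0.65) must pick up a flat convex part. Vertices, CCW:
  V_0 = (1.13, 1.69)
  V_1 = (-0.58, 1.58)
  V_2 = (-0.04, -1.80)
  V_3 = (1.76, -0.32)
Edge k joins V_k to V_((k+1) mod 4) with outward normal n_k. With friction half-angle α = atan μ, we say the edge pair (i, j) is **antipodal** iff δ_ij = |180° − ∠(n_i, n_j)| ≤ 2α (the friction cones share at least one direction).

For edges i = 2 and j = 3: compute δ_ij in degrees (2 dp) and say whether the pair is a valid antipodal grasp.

α = atan 0.65 = 33.02°;  2α = 66.05°
edge 2: e_2 = (+1.80, +1.48);  n_2 = (+0.6351, -0.7724)
edge 3: e_3 = (-0.63, +2.01);  n_3 = (+0.9542, +0.2991)
∠(n_2, n_3) = 67.97°
δ = |180° − 67.97°| = 112.03°
112.03° > 2α = 66.05°  →  invalid

δ = 112.03°, invalid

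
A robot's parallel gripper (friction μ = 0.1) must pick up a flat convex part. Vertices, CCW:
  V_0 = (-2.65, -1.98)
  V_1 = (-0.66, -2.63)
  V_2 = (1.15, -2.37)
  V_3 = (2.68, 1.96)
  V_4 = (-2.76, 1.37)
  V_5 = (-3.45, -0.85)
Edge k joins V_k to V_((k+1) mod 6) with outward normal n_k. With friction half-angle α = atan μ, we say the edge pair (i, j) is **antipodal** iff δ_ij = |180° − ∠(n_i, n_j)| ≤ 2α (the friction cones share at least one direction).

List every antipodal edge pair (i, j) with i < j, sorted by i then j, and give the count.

count = 2; pairs: (1,3), (2,4)

α = atan 0.1 = 5.71°;  2α = 11.42°
n_0 = (-0.3105, -0.9506)
n_1 = (+0.1422, -0.9898)
n_2 = (+0.9429, -0.3332)
n_3 = (-0.1078, +0.9942)
n_4 = (-0.9549, +0.2968)
n_5 = (-0.8162, -0.5778)
  (0,1): δ = 153.74°  ·
  (0,2): δ = 91.37°  ·
  (0,3): δ = 24.28°  ·
  (0,4): δ = 90.82°  ·
  (0,5): δ = 143.39°  ·
  (1,2): δ = 117.64°  ·
  (1,3): δ = 1.98°  ✓
  (1,4): δ = 64.56°  ·
  (1,5): δ = 117.12°  ·
  (2,3): δ = 64.35°  ·
  (2,4): δ = 2.19°  ✓
  (2,5): δ = 54.76°  ·
  (3,4): δ = 113.46°  ·
  (3,5): δ = 60.89°  ·
  (4,5): δ = 127.44°  ·
antipodal pairs: 2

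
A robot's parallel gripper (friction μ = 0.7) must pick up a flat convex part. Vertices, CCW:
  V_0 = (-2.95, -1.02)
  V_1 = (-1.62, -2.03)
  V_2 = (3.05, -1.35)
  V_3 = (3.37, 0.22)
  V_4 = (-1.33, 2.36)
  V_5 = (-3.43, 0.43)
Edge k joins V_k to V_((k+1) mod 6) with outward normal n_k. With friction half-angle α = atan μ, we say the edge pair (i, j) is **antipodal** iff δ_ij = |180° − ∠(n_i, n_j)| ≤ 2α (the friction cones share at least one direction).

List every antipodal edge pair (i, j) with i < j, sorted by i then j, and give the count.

count = 7; pairs: (0,2), (0,3), (1,3), (1,4), (2,4), (2,5), (3,5)

α = atan 0.7 = 34.99°;  2α = 69.98°
n_0 = (-0.6048, -0.7964)
n_1 = (+0.1441, -0.9896)
n_2 = (+0.9799, -0.1997)
n_3 = (+0.4144, +0.9101)
n_4 = (-0.6767, +0.7363)
n_5 = (-0.9493, -0.3143)
  (0,1): δ = 134.50°  ·
  (0,2): δ = 64.31°  ✓
  (0,3): δ = 12.73°  ✓
  (0,4): δ = 79.80°  ·
  (0,5): δ = 145.53°  ·
  (1,2): δ = 109.80°  ·
  (1,3): δ = 32.77°  ✓
  (1,4): δ = 34.30°  ✓
  (1,5): δ = 100.03°  ·
  (2,3): δ = 102.96°  ·
  (2,4): δ = 35.90°  ✓
  (2,5): δ = 29.84°  ✓
  (3,4): δ = 112.93°  ·
  (3,5): δ = 47.20°  ✓
  (4,5): δ = 114.27°  ·
antipodal pairs: 7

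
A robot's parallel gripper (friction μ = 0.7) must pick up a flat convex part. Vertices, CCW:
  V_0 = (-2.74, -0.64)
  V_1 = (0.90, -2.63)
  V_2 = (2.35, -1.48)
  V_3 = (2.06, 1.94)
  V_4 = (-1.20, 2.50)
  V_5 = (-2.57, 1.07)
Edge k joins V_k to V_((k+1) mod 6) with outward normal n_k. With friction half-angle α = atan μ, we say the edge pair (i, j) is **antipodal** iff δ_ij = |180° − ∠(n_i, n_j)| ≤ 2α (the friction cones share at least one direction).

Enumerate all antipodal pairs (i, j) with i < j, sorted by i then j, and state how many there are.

α = atan 0.7 = 34.99°;  2α = 69.98°
n_0 = (-0.4797, -0.8774)
n_1 = (+0.6214, -0.7835)
n_2 = (+0.9964, +0.0845)
n_3 = (+0.1693, +0.9856)
n_4 = (-0.7221, +0.6918)
n_5 = (-0.9951, +0.0989)
  (0,1): δ = 112.92°  ·
  (0,2): δ = 56.49°  ✓
  (0,3): δ = 18.92°  ✓
  (0,4): δ = 74.89°  ·
  (0,5): δ = 112.99°  ·
  (1,2): δ = 123.57°  ·
  (1,3): δ = 48.17°  ✓
  (1,4): δ = 7.81°  ✓
  (1,5): δ = 45.90°  ✓
  (2,3): δ = 104.59°  ·
  (2,4): δ = 48.62°  ✓
  (2,5): δ = 10.52°  ✓
  (3,4): δ = 124.03°  ·
  (3,5): δ = 85.93°  ·
  (4,5): δ = 141.90°  ·
antipodal pairs: 7

count = 7; pairs: (0,2), (0,3), (1,3), (1,4), (1,5), (2,4), (2,5)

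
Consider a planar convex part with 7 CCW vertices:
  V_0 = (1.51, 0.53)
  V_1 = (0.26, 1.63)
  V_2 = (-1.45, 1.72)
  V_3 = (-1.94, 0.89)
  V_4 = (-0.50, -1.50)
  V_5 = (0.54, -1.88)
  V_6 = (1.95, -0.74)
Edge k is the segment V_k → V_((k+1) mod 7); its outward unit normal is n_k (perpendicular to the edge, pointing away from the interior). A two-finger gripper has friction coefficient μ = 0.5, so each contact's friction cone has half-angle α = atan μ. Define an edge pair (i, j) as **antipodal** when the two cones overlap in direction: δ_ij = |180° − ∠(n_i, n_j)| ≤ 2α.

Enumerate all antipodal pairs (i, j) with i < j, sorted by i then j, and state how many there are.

α = atan 0.5 = 26.57°;  2α = 53.13°
n_0 = (+0.6606, +0.7507)
n_1 = (+0.0526, +0.9986)
n_2 = (-0.8611, +0.5084)
n_3 = (-0.8565, -0.5161)
n_4 = (-0.3432, -0.9393)
n_5 = (+0.6287, -0.7776)
n_6 = (+0.9449, +0.3274)
  (0,1): δ = 141.67°  ·
  (0,2): δ = 79.21°  ·
  (0,3): δ = 17.58°  ✓
  (0,4): δ = 21.28°  ✓
  (0,5): δ = 80.30°  ·
  (0,6): δ = 150.46°  ·
  (1,2): δ = 117.54°  ·
  (1,3): δ = 55.92°  ·
  (1,4): δ = 17.06°  ✓
  (1,5): δ = 41.97°  ✓
  (1,6): δ = 112.12°  ·
  (2,3): δ = 118.37°  ·
  (2,4): δ = 79.52°  ·
  (2,5): δ = 20.49°  ✓
  (2,6): δ = 49.66°  ✓
  (3,4): δ = 141.14°  ·
  (3,5): δ = 82.11°  ·
  (3,6): δ = 11.96°  ✓
  (4,5): δ = 120.97°  ·
  (4,6): δ = 50.82°  ✓
  (5,6): δ = 109.85°  ·
antipodal pairs: 8

count = 8; pairs: (0,3), (0,4), (1,4), (1,5), (2,5), (2,6), (3,6), (4,6)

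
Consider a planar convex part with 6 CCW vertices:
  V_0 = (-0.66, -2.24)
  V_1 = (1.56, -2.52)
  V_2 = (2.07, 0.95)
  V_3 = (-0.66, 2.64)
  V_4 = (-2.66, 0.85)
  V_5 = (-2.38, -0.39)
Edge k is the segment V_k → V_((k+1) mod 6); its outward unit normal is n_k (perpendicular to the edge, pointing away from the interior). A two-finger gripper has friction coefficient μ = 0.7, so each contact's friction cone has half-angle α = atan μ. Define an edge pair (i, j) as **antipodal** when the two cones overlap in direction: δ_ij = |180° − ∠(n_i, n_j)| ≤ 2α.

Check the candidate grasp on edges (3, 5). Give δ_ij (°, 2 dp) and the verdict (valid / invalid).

α = atan 0.7 = 34.99°;  2α = 69.98°
edge 3: e_3 = (-2.00, -1.79);  n_3 = (-0.6669, +0.7451)
edge 5: e_5 = (+1.72, -1.85);  n_5 = (-0.7324, -0.6809)
∠(n_3, n_5) = 91.09°
δ = |180° − 91.09°| = 88.91°
88.91° > 2α = 69.98°  →  invalid

δ = 88.91°, invalid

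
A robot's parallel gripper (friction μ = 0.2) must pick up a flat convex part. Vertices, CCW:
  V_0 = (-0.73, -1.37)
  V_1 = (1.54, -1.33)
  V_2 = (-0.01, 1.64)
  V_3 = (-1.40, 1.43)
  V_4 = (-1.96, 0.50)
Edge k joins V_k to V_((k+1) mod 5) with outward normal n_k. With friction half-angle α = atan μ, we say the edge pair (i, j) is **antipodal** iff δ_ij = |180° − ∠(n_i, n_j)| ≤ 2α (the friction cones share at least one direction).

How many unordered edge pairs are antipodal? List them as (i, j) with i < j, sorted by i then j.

count = 2; pairs: (0,2), (1,4)

α = atan 0.2 = 11.31°;  2α = 22.62°
n_0 = (+0.0176, -0.9998)
n_1 = (+0.8865, +0.4627)
n_2 = (-0.1494, +0.9888)
n_3 = (-0.8567, +0.5158)
n_4 = (-0.8355, -0.5495)
  (0,1): δ = 63.45°  ·
  (0,2): δ = 7.58°  ✓
  (0,3): δ = 57.94°  ·
  (0,4): δ = 122.33°  ·
  (1,2): δ = 108.97°  ·
  (1,3): δ = 58.61°  ·
  (1,4): δ = 5.78°  ✓
  (2,3): δ = 129.65°  ·
  (2,4): δ = 65.26°  ·
  (3,4): δ = 115.61°  ·
antipodal pairs: 2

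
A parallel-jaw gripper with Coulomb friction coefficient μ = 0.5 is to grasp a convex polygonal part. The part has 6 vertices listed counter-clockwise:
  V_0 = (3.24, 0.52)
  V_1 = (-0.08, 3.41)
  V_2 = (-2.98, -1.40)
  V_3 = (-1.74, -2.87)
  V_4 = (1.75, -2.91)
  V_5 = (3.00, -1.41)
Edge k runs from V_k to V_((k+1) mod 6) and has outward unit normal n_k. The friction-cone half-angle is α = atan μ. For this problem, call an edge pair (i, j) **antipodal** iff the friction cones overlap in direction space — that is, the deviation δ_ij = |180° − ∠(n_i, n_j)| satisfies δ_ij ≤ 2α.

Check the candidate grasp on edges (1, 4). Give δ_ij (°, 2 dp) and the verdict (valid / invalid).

δ = 8.72°, valid

α = atan 0.5 = 26.57°;  2α = 53.13°
edge 1: e_1 = (-2.90, -4.81);  n_1 = (-0.8564, +0.5163)
edge 4: e_4 = (+1.25, +1.50);  n_4 = (+0.7682, -0.6402)
∠(n_1, n_4) = 171.28°
δ = |180° − 171.28°| = 8.72°
8.72° ≤ 2α = 53.13°  →  valid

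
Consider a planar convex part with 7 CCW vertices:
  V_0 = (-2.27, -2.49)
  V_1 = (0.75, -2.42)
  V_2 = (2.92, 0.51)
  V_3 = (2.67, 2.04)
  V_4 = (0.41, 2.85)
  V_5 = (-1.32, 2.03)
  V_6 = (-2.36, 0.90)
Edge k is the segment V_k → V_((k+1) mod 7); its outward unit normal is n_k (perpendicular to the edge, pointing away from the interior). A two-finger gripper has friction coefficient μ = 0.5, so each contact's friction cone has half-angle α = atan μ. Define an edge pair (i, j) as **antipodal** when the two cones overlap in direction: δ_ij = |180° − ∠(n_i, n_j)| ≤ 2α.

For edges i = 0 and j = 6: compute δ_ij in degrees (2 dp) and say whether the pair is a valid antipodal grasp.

δ = 90.19°, invalid

α = atan 0.5 = 26.57°;  2α = 53.13°
edge 0: e_0 = (+3.02, +0.07);  n_0 = (+0.0232, -0.9997)
edge 6: e_6 = (+0.09, -3.39);  n_6 = (-0.9996, -0.0265)
∠(n_0, n_6) = 89.81°
δ = |180° − 89.81°| = 90.19°
90.19° > 2α = 53.13°  →  invalid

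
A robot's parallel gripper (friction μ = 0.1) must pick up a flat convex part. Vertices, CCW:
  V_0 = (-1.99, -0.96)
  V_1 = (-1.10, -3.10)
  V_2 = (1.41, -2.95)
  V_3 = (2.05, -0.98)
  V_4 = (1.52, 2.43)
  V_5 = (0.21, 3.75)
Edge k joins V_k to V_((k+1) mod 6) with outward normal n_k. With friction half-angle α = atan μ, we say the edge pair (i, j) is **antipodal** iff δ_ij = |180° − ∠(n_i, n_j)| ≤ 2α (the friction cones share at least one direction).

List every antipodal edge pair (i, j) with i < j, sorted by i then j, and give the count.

count = 1; pairs: (2,5)

α = atan 0.1 = 5.71°;  2α = 11.42°
n_0 = (-0.9233, -0.3840)
n_1 = (+0.0597, -0.9982)
n_2 = (+0.9511, -0.3090)
n_3 = (+0.9881, +0.1536)
n_4 = (+0.7098, +0.7044)
n_5 = (-0.9060, +0.4232)
  (0,1): δ = 109.16°  ·
  (0,2): δ = 40.58°  ·
  (0,3): δ = 13.75°  ·
  (0,4): δ = 22.20°  ·
  (0,5): δ = 132.38°  ·
  (1,2): δ = 111.42°  ·
  (1,3): δ = 84.59°  ·
  (1,4): δ = 48.64°  ·
  (1,5): δ = 61.54°  ·
  (2,3): δ = 153.17°  ·
  (2,4): δ = 117.22°  ·
  (2,5): δ = 7.04°  ✓
  (3,4): δ = 144.05°  ·
  (3,5): δ = 33.87°  ·
  (4,5): δ = 69.82°  ·
antipodal pairs: 1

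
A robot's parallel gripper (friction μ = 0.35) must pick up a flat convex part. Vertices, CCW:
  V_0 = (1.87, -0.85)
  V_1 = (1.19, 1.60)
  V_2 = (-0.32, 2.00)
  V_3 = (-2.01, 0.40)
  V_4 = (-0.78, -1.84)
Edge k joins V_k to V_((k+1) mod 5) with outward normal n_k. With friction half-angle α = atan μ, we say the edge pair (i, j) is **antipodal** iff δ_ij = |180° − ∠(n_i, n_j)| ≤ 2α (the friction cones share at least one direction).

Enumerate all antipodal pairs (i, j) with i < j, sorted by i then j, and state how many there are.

α = atan 0.35 = 19.29°;  2α = 38.58°
n_0 = (+0.9636, +0.2674)
n_1 = (+0.2561, +0.9667)
n_2 = (-0.6875, +0.7262)
n_3 = (-0.8765, -0.4813)
n_4 = (+0.3500, -0.9368)
  (0,1): δ = 120.35°  ·
  (0,2): δ = 62.08°  ·
  (0,3): δ = 13.26°  ✓
  (0,4): δ = 94.97°  ·
  (1,2): δ = 121.73°  ·
  (1,3): δ = 46.39°  ·
  (1,4): δ = 35.32°  ✓
  (2,3): δ = 104.66°  ·
  (2,4): δ = 22.95°  ✓
  (3,4): δ = 98.29°  ·
antipodal pairs: 3

count = 3; pairs: (0,3), (1,4), (2,4)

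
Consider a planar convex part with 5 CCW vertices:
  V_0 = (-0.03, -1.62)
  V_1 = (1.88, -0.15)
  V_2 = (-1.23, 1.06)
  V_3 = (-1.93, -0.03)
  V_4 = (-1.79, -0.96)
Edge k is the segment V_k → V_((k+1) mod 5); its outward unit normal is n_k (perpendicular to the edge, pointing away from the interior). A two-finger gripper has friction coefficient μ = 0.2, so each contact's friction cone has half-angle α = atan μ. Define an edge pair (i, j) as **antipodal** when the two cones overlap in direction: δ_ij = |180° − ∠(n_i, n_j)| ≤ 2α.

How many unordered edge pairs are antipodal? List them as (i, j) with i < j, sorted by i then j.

count = 2; pairs: (0,2), (1,4)

α = atan 0.2 = 11.31°;  2α = 22.62°
n_0 = (+0.6099, -0.7925)
n_1 = (+0.3626, +0.9319)
n_2 = (-0.8414, +0.5404)
n_3 = (-0.9889, -0.1489)
n_4 = (-0.3511, -0.9363)
  (0,1): δ = 58.84°  ·
  (0,2): δ = 19.71°  ✓
  (0,3): δ = 60.98°  ·
  (0,4): δ = 121.86°  ·
  (1,2): δ = 101.45°  ·
  (1,3): δ = 60.18°  ·
  (1,4): δ = 0.70°  ✓
  (2,3): δ = 138.73°  ·
  (2,4): δ = 77.85°  ·
  (3,4): δ = 119.12°  ·
antipodal pairs: 2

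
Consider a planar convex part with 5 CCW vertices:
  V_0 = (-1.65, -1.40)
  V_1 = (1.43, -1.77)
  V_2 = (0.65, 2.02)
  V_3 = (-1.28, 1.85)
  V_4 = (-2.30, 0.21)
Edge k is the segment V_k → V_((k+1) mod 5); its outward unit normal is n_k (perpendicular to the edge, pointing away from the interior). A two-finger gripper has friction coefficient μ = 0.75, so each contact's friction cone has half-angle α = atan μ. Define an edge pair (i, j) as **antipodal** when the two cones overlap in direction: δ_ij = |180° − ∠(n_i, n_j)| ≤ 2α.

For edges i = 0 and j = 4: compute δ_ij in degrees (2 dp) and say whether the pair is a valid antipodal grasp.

δ = 118.84°, invalid

α = atan 0.75 = 36.87°;  2α = 73.74°
edge 0: e_0 = (+3.08, -0.37);  n_0 = (-0.1193, -0.9929)
edge 4: e_4 = (+0.65, -1.61);  n_4 = (-0.9273, -0.3744)
∠(n_0, n_4) = 61.16°
δ = |180° − 61.16°| = 118.84°
118.84° > 2α = 73.74°  →  invalid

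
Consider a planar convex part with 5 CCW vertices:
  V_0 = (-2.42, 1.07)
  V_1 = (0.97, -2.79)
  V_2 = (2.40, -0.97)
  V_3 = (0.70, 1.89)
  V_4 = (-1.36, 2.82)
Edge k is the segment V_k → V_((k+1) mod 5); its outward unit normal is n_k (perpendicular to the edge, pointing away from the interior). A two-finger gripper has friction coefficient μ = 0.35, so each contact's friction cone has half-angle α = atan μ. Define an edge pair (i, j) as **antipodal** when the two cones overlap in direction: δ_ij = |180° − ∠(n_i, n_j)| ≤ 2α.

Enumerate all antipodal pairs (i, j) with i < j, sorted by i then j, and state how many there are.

α = atan 0.35 = 19.29°;  2α = 38.58°
n_0 = (-0.7514, -0.6599)
n_1 = (+0.7863, -0.6178)
n_2 = (+0.8596, +0.5110)
n_3 = (+0.4115, +0.9114)
n_4 = (-0.8553, +0.5181)
  (0,1): δ = 79.45°  ·
  (0,2): δ = 10.56°  ✓
  (0,3): δ = 24.41°  ✓
  (0,4): δ = 107.51°  ·
  (1,2): δ = 111.12°  ·
  (1,3): δ = 76.14°  ·
  (1,4): δ = 6.95°  ✓
  (2,3): δ = 145.02°  ·
  (2,4): δ = 61.93°  ·
  (3,4): δ = 96.91°  ·
antipodal pairs: 3

count = 3; pairs: (0,2), (0,3), (1,4)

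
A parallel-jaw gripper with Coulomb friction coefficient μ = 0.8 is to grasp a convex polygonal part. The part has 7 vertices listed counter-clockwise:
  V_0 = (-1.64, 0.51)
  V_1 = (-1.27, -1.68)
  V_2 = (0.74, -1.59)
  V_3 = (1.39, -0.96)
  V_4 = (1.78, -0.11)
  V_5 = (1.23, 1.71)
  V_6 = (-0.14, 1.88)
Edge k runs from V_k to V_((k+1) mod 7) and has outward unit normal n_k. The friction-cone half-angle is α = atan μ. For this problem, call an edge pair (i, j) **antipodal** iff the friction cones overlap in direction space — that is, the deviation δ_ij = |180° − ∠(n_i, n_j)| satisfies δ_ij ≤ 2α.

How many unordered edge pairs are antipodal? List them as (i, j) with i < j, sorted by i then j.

α = atan 0.8 = 38.66°;  2α = 77.32°
n_0 = (-0.9860, -0.1666)
n_1 = (+0.0447, -0.9990)
n_2 = (+0.6960, -0.7181)
n_3 = (+0.9089, -0.4170)
n_4 = (+0.9572, +0.2893)
n_5 = (+0.1231, +0.9924)
n_6 = (-0.6744, +0.7384)
  (0,1): δ = 97.03°  ·
  (0,2): δ = 55.48°  ✓
  (0,3): δ = 34.24°  ✓
  (0,4): δ = 7.23°  ✓
  (0,5): δ = 73.34°  ✓
  (0,6): δ = 122.82°  ·
  (1,2): δ = 138.46°  ·
  (1,3): δ = 117.21°  ·
  (1,4): δ = 75.75°  ✓
  (1,5): δ = 9.64°  ✓
  (1,6): δ = 39.84°  ✓
  (2,3): δ = 158.75°  ·
  (2,4): δ = 117.29°  ·
  (2,5): δ = 51.18°  ✓
  (2,6): δ = 1.70°  ✓
  (3,4): δ = 138.54°  ·
  (3,5): δ = 72.43°  ✓
  (3,6): δ = 22.95°  ✓
  (4,5): δ = 113.89°  ·
  (4,6): δ = 64.41°  ✓
  (5,6): δ = 130.52°  ·
antipodal pairs: 12

count = 12; pairs: (0,2), (0,3), (0,4), (0,5), (1,4), (1,5), (1,6), (2,5), (2,6), (3,5), (3,6), (4,6)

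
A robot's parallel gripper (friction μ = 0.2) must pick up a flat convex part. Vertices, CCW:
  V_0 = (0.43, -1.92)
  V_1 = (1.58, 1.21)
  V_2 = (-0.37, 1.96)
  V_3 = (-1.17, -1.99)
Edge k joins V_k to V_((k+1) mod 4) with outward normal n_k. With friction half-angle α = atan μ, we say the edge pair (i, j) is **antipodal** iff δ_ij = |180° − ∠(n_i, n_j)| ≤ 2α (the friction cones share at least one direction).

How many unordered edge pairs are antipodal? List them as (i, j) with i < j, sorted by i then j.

α = atan 0.2 = 11.31°;  2α = 22.62°
n_0 = (+0.9386, -0.3449)
n_1 = (+0.3590, +0.9333)
n_2 = (-0.9801, +0.1985)
n_3 = (+0.0437, -0.9990)
  (0,1): δ = 90.86°  ·
  (0,2): δ = 8.72°  ✓
  (0,3): δ = 112.68°  ·
  (1,2): δ = 80.41°  ·
  (1,3): δ = 23.54°  ·
  (2,3): δ = 76.05°  ·
antipodal pairs: 1

count = 1; pairs: (0,2)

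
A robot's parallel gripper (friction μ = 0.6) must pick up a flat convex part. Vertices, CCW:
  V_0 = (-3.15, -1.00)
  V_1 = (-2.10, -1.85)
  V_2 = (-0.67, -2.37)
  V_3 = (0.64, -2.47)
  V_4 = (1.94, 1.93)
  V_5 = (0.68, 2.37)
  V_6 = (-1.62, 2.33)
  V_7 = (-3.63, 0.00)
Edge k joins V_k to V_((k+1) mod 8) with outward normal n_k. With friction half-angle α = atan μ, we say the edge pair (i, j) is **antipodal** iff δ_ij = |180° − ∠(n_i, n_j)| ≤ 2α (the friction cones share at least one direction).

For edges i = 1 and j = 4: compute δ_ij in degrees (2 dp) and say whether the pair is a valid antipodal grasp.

δ = 0.73°, valid

α = atan 0.6 = 30.96°;  2α = 61.93°
edge 1: e_1 = (+1.43, -0.52);  n_1 = (-0.3417, -0.9398)
edge 4: e_4 = (-1.26, +0.44);  n_4 = (+0.3297, +0.9441)
∠(n_1, n_4) = 179.27°
δ = |180° − 179.27°| = 0.73°
0.73° ≤ 2α = 61.93°  →  valid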